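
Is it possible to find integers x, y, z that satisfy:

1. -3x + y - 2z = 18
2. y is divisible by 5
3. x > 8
Yes

Take x = 10, y = 0, z = -24. Substituting into each constraint:
  (1) -3(10) + 0 - 2(-24) = 18 ✓
  (2) 0 = 5 × 0, remainder 0 ✓
  (3) 10 > 8 ✓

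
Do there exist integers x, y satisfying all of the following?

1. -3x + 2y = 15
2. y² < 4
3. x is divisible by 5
Yes

Take x = -5, y = 0. Substituting into each constraint:
  (1) -3(-5) + 2(0) = 15 ✓
  (2) y² = (0)² = 0, and 0 < 4 ✓
  (3) -5 = 5 × -1, remainder 0 ✓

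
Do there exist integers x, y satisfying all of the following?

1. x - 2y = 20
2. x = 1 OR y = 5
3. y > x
No

The full constraint system is jointly infeasible over the integers. Each constraint and what it forces:

  - x - 2y = 20: is a linear equation tying the variables together
  - x = 1 OR y = 5: forces a choice: either x = 1 or y = 5
  - y > x: bounds one variable relative to another variable

Split on the disjunction (x = 1 OR y = 5):
  • If x = 1: with x = 1, every remaining term of the linear equation is divisible by 2, so the left side is ≡ 0 (mod 2); but the right side 19 ≡ 1 (mod 2). No integers can satisfy it.
  • If y = 5: the equation forces x = 30, giving (y, x) = (5, 30), which violates y > x.
Both branches are infeasible, so the system has no integer solution.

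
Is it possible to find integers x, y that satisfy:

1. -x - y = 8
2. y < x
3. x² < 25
Yes

Take x = -3, y = -5. Substituting into each constraint:
  (1) 3 + 5 = 8 ✓
  (2) -5 < -3 ✓
  (3) x² = (-3)² = 9, and 9 < 25 ✓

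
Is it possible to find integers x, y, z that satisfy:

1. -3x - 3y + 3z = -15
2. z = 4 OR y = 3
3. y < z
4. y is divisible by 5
Yes

Take x = 9, y = 0, z = 4. Substituting into each constraint:
  (1) -3(9) - 3(0) + 3(4) = -15 ✓
  (2) z = 4, target 4 ✓ (first branch holds)
  (3) 0 < 4 ✓
  (4) 0 = 5 × 0, remainder 0 ✓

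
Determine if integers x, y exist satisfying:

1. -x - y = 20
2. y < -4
Yes

Take x = 0, y = -20. Substituting into each constraint:
  (1) 0 + 20 = 20 ✓
  (2) -20 < -4 ✓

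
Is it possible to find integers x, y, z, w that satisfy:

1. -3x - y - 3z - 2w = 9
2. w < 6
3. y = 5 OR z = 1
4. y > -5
Yes

Take x = 0, y = 5, z = 0, w = -7. Substituting into each constraint:
  (1) -3(0) + (-5) - 3(0) - 2(-7) = 9 ✓
  (2) -7 < 6 ✓
  (3) y = 5, target 5 ✓ (first branch holds)
  (4) 5 > -5 ✓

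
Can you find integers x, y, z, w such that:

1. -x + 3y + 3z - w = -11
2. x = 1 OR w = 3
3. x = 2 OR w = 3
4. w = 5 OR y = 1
Yes

Take x = -1, y = 1, z = -4, w = 3. Substituting into each constraint:
  (1) 1 + 3(1) + 3(-4) + (-3) = -11 ✓
  (2) w = 3, target 3 ✓ (second branch holds)
  (3) w = 3, target 3 ✓ (second branch holds)
  (4) y = 1, target 1 ✓ (second branch holds)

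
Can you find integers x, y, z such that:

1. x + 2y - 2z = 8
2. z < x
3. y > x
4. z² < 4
Yes

Take x = 2, y = 3, z = 0. Substituting into each constraint:
  (1) 2 + 2(3) - 2(0) = 8 ✓
  (2) 0 < 2 ✓
  (3) 3 > 2 ✓
  (4) z² = (0)² = 0, and 0 < 4 ✓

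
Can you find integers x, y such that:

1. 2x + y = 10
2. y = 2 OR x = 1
Yes

Take x = 1, y = 8. Substituting into each constraint:
  (1) 2(1) + 8 = 10 ✓
  (2) x = 1, target 1 ✓ (second branch holds)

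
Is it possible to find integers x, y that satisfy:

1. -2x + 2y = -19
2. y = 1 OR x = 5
No

Even the single constraint (-2x + 2y = -19) is infeasible over the integers.

  - -2x + 2y = -19: every term on the left is divisible by 2, so the LHS ≡ 0 (mod 2), but the RHS -19 is not — no integer solution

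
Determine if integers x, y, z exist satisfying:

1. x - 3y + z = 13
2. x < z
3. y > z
Yes

Take x = -18, y = -16, z = -17. Substituting into each constraint:
  (1) (-18) - 3(-16) + (-17) = 13 ✓
  (2) -18 < -17 ✓
  (3) -16 > -17 ✓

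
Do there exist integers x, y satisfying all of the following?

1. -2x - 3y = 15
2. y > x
Yes

Take x = -6, y = -1. Substituting into each constraint:
  (1) -2(-6) - 3(-1) = 15 ✓
  (2) -1 > -6 ✓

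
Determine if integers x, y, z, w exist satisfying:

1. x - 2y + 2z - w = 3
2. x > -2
Yes

Take x = 1, y = -1, z = 0, w = 0. Substituting into each constraint:
  (1) 1 - 2(-1) + 2(0) + 0 = 3 ✓
  (2) 1 > -2 ✓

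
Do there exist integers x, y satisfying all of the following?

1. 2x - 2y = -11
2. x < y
No

Even the single constraint (2x - 2y = -11) is infeasible over the integers.

  - 2x - 2y = -11: every term on the left is divisible by 2, so the LHS ≡ 0 (mod 2), but the RHS -11 is not — no integer solution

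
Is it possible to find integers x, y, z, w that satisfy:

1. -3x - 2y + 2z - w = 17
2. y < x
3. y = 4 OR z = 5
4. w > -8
Yes

Take x = 0, y = -1, z = 5, w = -5. Substituting into each constraint:
  (1) -3(0) - 2(-1) + 2(5) + 5 = 17 ✓
  (2) -1 < 0 ✓
  (3) z = 5, target 5 ✓ (second branch holds)
  (4) -5 > -8 ✓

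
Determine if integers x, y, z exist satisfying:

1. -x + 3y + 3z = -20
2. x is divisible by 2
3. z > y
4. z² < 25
Yes

Take x = -4, y = -9, z = 1. Substituting into each constraint:
  (1) 4 + 3(-9) + 3(1) = -20 ✓
  (2) -4 = 2 × -2, remainder 0 ✓
  (3) 1 > -9 ✓
  (4) z² = (1)² = 1, and 1 < 25 ✓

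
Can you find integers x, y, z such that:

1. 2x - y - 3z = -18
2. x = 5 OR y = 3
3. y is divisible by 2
Yes

Take x = 5, y = -2, z = 10. Substituting into each constraint:
  (1) 2(5) + 2 - 3(10) = -18 ✓
  (2) x = 5, target 5 ✓ (first branch holds)
  (3) -2 = 2 × -1, remainder 0 ✓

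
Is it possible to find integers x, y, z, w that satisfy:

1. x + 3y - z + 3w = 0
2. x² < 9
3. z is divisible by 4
Yes

Take x = 0, y = 0, z = 0, w = 0. Substituting into each constraint:
  (1) 0 + 3(0) + 0 + 3(0) = 0 ✓
  (2) x² = (0)² = 0, and 0 < 9 ✓
  (3) 0 = 4 × 0, remainder 0 ✓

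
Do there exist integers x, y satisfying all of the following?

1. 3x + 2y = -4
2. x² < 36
Yes

Take x = 0, y = -2. Substituting into each constraint:
  (1) 3(0) + 2(-2) = -4 ✓
  (2) x² = (0)² = 0, and 0 < 36 ✓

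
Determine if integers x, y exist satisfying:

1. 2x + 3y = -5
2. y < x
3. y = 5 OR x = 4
No

The full constraint system is jointly infeasible over the integers. Each constraint and what it forces:

  - 2x + 3y = -5: is a linear equation tying the variables together
  - y < x: bounds one variable relative to another variable
  - y = 5 OR x = 4: forces a choice: either y = 5 or x = 4

Split on the disjunction (y = 5 OR x = 4):
  • If y = 5: the equation forces x = -10, giving (y, x) = (5, -10), which violates x > y.
  • If x = 4: with x = 4, every remaining term of the linear equation is divisible by 3, so the left side is ≡ 0 (mod 3); but the right side -13 ≡ 2 (mod 3). No integers can satisfy it.
Both branches are infeasible, so the system has no integer solution.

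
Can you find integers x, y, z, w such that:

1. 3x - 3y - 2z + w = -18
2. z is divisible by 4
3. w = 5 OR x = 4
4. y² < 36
Yes

Take x = 4, y = 0, z = 0, w = -30. Substituting into each constraint:
  (1) 3(4) - 3(0) - 2(0) + (-30) = -18 ✓
  (2) 0 = 4 × 0, remainder 0 ✓
  (3) x = 4, target 4 ✓ (second branch holds)
  (4) y² = (0)² = 0, and 0 < 36 ✓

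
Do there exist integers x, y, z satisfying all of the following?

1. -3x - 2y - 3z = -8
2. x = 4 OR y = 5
Yes

Take x = 4, y = 4, z = -4. Substituting into each constraint:
  (1) -3(4) - 2(4) - 3(-4) = -8 ✓
  (2) x = 4, target 4 ✓ (first branch holds)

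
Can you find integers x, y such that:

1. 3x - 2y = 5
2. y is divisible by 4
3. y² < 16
No

The full constraint system is jointly infeasible over the integers. Each constraint and what it forces:

  - 3x - 2y = 5: is a linear equation tying the variables together
  - y is divisible by 4: restricts y to multiples of 4
  - y² < 16: restricts y to |y| ≤ 3

The bounds confine y to {0} with 4 | y. For each value, substitute into the equation:
  • y = 0: the equation gives 3x = 5, so x would not be an integer.
Every case fails, so no integer solution exists.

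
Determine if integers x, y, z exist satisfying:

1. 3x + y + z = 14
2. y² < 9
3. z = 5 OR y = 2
Yes

Take x = 3, y = 0, z = 5. Substituting into each constraint:
  (1) 3(3) + 0 + 5 = 14 ✓
  (2) y² = (0)² = 0, and 0 < 9 ✓
  (3) z = 5, target 5 ✓ (first branch holds)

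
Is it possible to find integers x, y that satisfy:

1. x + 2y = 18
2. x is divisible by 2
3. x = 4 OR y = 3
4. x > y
Yes

Take x = 12, y = 3. Substituting into each constraint:
  (1) 12 + 2(3) = 18 ✓
  (2) 12 = 2 × 6, remainder 0 ✓
  (3) y = 3, target 3 ✓ (second branch holds)
  (4) 12 > 3 ✓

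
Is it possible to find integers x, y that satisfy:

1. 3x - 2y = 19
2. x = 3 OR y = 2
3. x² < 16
Yes

Take x = 3, y = -5. Substituting into each constraint:
  (1) 3(3) - 2(-5) = 19 ✓
  (2) x = 3, target 3 ✓ (first branch holds)
  (3) x² = (3)² = 9, and 9 < 16 ✓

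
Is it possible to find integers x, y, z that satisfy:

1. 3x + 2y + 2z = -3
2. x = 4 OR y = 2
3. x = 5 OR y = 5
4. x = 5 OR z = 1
Yes

Take x = 5, y = 2, z = -11. Substituting into each constraint:
  (1) 3(5) + 2(2) + 2(-11) = -3 ✓
  (2) y = 2, target 2 ✓ (second branch holds)
  (3) x = 5, target 5 ✓ (first branch holds)
  (4) x = 5, target 5 ✓ (first branch holds)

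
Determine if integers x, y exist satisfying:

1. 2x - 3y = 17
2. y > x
Yes

Take x = -20, y = -19. Substituting into each constraint:
  (1) 2(-20) - 3(-19) = 17 ✓
  (2) -19 > -20 ✓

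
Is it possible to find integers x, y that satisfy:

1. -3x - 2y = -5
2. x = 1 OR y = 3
Yes

Take x = 1, y = 1. Substituting into each constraint:
  (1) -3(1) - 2(1) = -5 ✓
  (2) x = 1, target 1 ✓ (first branch holds)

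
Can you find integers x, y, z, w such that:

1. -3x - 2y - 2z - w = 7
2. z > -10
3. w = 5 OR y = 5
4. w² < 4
Yes

Take x = -1, y = 5, z = -7, w = 0. Substituting into each constraint:
  (1) -3(-1) - 2(5) - 2(-7) + 0 = 7 ✓
  (2) -7 > -10 ✓
  (3) y = 5, target 5 ✓ (second branch holds)
  (4) w² = (0)² = 0, and 0 < 4 ✓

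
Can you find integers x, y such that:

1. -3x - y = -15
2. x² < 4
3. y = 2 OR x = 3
No

The full constraint system is jointly infeasible over the integers. Each constraint and what it forces:

  - -3x - y = -15: is a linear equation tying the variables together
  - x² < 4: restricts x to |x| ≤ 1
  - y = 2 OR x = 3: forces a choice: either y = 2 or x = 3

Split on the disjunction (y = 2 OR x = 3):
  • If y = 2: with y = 2, every remaining term of the linear equation is divisible by 3, so the left side is ≡ 0 (mod 3); but the right side -13 ≡ 2 (mod 3). No integers can satisfy it.
  • If x = 3: this contradicts x² < 4, which requires |x| ≤ 1.
Both branches are infeasible, so the system has no integer solution.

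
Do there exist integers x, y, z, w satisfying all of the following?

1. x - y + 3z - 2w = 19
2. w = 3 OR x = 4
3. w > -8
Yes

Take x = 25, y = 0, z = 0, w = 3. Substituting into each constraint:
  (1) 25 + 0 + 3(0) - 2(3) = 19 ✓
  (2) w = 3, target 3 ✓ (first branch holds)
  (3) 3 > -8 ✓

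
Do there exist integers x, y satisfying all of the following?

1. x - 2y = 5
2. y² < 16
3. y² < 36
Yes

Take x = 1, y = -2. Substituting into each constraint:
  (1) 1 - 2(-2) = 5 ✓
  (2) y² = (-2)² = 4, and 4 < 16 ✓
  (3) y² = (-2)² = 4, and 4 < 36 ✓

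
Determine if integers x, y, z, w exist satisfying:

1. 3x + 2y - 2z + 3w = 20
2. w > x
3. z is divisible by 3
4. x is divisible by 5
Yes

Take x = 0, y = 7, z = 0, w = 2. Substituting into each constraint:
  (1) 3(0) + 2(7) - 2(0) + 3(2) = 20 ✓
  (2) 2 > 0 ✓
  (3) 0 = 3 × 0, remainder 0 ✓
  (4) 0 = 5 × 0, remainder 0 ✓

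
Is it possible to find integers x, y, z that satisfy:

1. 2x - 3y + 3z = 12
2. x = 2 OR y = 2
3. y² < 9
Yes

Take x = 0, y = 2, z = 6. Substituting into each constraint:
  (1) 2(0) - 3(2) + 3(6) = 12 ✓
  (2) y = 2, target 2 ✓ (second branch holds)
  (3) y² = (2)² = 4, and 4 < 9 ✓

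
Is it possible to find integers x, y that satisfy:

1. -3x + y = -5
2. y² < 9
Yes

Take x = 2, y = 1. Substituting into each constraint:
  (1) -3(2) + 1 = -5 ✓
  (2) y² = (1)² = 1, and 1 < 9 ✓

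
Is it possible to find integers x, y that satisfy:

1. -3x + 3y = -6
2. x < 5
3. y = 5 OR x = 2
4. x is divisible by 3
No

The full constraint system is jointly infeasible over the integers. Each constraint and what it forces:

  - -3x + 3y = -6: is a linear equation tying the variables together
  - x < 5: bounds one variable relative to a constant
  - y = 5 OR x = 2: forces a choice: either y = 5 or x = 2
  - x is divisible by 3: restricts x to multiples of 3

Split on the disjunction (y = 5 OR x = 2):
  • If y = 5: with y = 5, writing x = 3x', every remaining term of the linear equation is divisible by 9, so the left side is ≡ 0 (mod 9); but the right side -21 ≡ 6 (mod 9). No integers can satisfy it.
  • If x = 2: this contradicts the divisibility constraint — 2 is not a multiple of 3.
Both branches are infeasible, so the system has no integer solution.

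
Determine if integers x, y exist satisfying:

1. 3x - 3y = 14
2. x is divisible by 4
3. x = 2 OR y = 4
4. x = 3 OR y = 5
No

Even the single constraint (3x - 3y = 14) is infeasible over the integers.

  - 3x - 3y = 14: every term on the left is divisible by 3, so the LHS ≡ 0 (mod 3), but the RHS 14 is not — no integer solution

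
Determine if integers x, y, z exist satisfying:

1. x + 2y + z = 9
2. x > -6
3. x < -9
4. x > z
No

A contradictory subset is {x > -6, x < -9}. No integer assignment can satisfy these jointly:

  - x > -6: bounds one variable relative to a constant
  - x < -9: bounds one variable relative to a constant

Direct contradiction: the bounds on x require x ≥ -5 and x ≤ -10 simultaneously, which is empty.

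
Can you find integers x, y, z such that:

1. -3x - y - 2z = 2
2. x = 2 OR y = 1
Yes

Take x = 1, y = 1, z = -3. Substituting into each constraint:
  (1) -3(1) + (-1) - 2(-3) = 2 ✓
  (2) y = 1, target 1 ✓ (second branch holds)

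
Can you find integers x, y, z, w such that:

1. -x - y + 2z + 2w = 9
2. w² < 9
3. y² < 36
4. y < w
Yes

Take x = 0, y = -1, z = 4, w = 0. Substituting into each constraint:
  (1) 0 + 1 + 2(4) + 2(0) = 9 ✓
  (2) w² = (0)² = 0, and 0 < 9 ✓
  (3) y² = (-1)² = 1, and 1 < 36 ✓
  (4) -1 < 0 ✓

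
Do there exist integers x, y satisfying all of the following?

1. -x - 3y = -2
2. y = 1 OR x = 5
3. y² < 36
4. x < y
Yes

Take x = -1, y = 1. Substituting into each constraint:
  (1) 1 - 3(1) = -2 ✓
  (2) y = 1, target 1 ✓ (first branch holds)
  (3) y² = (1)² = 1, and 1 < 36 ✓
  (4) -1 < 1 ✓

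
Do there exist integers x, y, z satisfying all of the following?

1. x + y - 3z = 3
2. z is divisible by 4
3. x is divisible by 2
Yes

Take x = 0, y = 3, z = 0. Substituting into each constraint:
  (1) 0 + 3 - 3(0) = 3 ✓
  (2) 0 = 4 × 0, remainder 0 ✓
  (3) 0 = 2 × 0, remainder 0 ✓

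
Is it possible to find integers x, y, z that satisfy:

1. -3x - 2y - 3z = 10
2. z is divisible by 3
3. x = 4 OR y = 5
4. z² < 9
Yes

Take x = 4, y = -11, z = 0. Substituting into each constraint:
  (1) -3(4) - 2(-11) - 3(0) = 10 ✓
  (2) 0 = 3 × 0, remainder 0 ✓
  (3) x = 4, target 4 ✓ (first branch holds)
  (4) z² = (0)² = 0, and 0 < 9 ✓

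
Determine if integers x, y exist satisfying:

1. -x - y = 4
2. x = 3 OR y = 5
Yes

Take x = 3, y = -7. Substituting into each constraint:
  (1) (-3) + 7 = 4 ✓
  (2) x = 3, target 3 ✓ (first branch holds)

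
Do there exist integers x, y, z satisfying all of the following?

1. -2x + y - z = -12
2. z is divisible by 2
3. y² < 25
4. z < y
Yes

Take x = 7, y = 2, z = 0. Substituting into each constraint:
  (1) -2(7) + 2 + 0 = -12 ✓
  (2) 0 = 2 × 0, remainder 0 ✓
  (3) y² = (2)² = 4, and 4 < 25 ✓
  (4) 0 < 2 ✓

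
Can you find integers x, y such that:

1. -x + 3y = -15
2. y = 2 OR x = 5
Yes

Take x = 21, y = 2. Substituting into each constraint:
  (1) (-21) + 3(2) = -15 ✓
  (2) y = 2, target 2 ✓ (first branch holds)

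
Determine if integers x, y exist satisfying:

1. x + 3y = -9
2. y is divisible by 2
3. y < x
Yes

Take x = 3, y = -4. Substituting into each constraint:
  (1) 3 + 3(-4) = -9 ✓
  (2) -4 = 2 × -2, remainder 0 ✓
  (3) -4 < 3 ✓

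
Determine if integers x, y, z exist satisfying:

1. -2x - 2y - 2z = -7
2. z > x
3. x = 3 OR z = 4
No

Even the single constraint (-2x - 2y - 2z = -7) is infeasible over the integers.

  - -2x - 2y - 2z = -7: every term on the left is divisible by 2, so the LHS ≡ 0 (mod 2), but the RHS -7 is not — no integer solution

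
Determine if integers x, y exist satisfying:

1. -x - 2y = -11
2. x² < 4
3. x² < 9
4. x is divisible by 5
No

A contradictory subset is {-x - 2y = -11, x² < 4, x is divisible by 5}. No integer assignment can satisfy these jointly:

  - -x - 2y = -11: is a linear equation tying the variables together
  - x² < 4: restricts x to |x| ≤ 1
  - x is divisible by 5: restricts x to multiples of 5

The bounds confine x to {0} with 5 | x. For each value, substitute into the equation:
  • x = 0: the equation gives -2y = -11, so y would not be an integer.
Every case fails, so no integer solution exists.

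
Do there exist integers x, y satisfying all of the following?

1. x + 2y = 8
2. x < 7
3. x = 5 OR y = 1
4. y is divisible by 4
No

The full constraint system is jointly infeasible over the integers. Each constraint and what it forces:

  - x + 2y = 8: is a linear equation tying the variables together
  - x < 7: bounds one variable relative to a constant
  - x = 5 OR y = 1: forces a choice: either x = 5 or y = 1
  - y is divisible by 4: restricts y to multiples of 4

Split on the disjunction (x = 5 OR y = 1):
  • If x = 5: with x = 5, writing y = 4y', every remaining term of the linear equation is divisible by 8, so the left side is ≡ 0 (mod 8); but the right side 3 ≡ 3 (mod 8). No integers can satisfy it.
  • If y = 1: this contradicts the divisibility constraint — 1 is not a multiple of 4.
Both branches are infeasible, so the system has no integer solution.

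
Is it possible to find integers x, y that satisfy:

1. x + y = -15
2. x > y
Yes

Take x = -7, y = -8. Substituting into each constraint:
  (1) (-7) + (-8) = -15 ✓
  (2) -7 > -8 ✓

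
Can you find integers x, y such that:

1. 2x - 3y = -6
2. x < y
Yes

Take x = 0, y = 2. Substituting into each constraint:
  (1) 2(0) - 3(2) = -6 ✓
  (2) 0 < 2 ✓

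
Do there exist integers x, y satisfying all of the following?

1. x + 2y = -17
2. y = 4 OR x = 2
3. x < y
Yes

Take x = -25, y = 4. Substituting into each constraint:
  (1) (-25) + 2(4) = -17 ✓
  (2) y = 4, target 4 ✓ (first branch holds)
  (3) -25 < 4 ✓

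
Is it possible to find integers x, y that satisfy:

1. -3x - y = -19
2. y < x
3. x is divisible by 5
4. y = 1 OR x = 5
Yes

Take x = 5, y = 4. Substituting into each constraint:
  (1) -3(5) + (-4) = -19 ✓
  (2) 4 < 5 ✓
  (3) 5 = 5 × 1, remainder 0 ✓
  (4) x = 5, target 5 ✓ (second branch holds)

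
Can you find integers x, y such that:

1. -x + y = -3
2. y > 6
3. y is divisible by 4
Yes

Take x = 11, y = 8. Substituting into each constraint:
  (1) (-11) + 8 = -3 ✓
  (2) 8 > 6 ✓
  (3) 8 = 4 × 2, remainder 0 ✓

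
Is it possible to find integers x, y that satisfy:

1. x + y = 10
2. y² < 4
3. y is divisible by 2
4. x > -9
Yes

Take x = 10, y = 0. Substituting into each constraint:
  (1) 10 + 0 = 10 ✓
  (2) y² = (0)² = 0, and 0 < 4 ✓
  (3) 0 = 2 × 0, remainder 0 ✓
  (4) 10 > -9 ✓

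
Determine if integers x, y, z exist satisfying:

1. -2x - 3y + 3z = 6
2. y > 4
Yes

Take x = -9, y = 5, z = 1. Substituting into each constraint:
  (1) -2(-9) - 3(5) + 3(1) = 6 ✓
  (2) 5 > 4 ✓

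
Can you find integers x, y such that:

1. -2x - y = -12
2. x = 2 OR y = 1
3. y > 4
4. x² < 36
Yes

Take x = 2, y = 8. Substituting into each constraint:
  (1) -2(2) + (-8) = -12 ✓
  (2) x = 2, target 2 ✓ (first branch holds)
  (3) 8 > 4 ✓
  (4) x² = (2)² = 4, and 4 < 36 ✓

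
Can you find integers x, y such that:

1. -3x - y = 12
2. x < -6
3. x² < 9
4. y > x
No

A contradictory subset is {x < -6, x² < 9}. No integer assignment can satisfy these jointly:

  - x < -6: bounds one variable relative to a constant
  - x² < 9: restricts x to |x| ≤ 2

Direct contradiction: the bounds on x require x ≥ -2 and x ≤ -7 simultaneously, which is empty.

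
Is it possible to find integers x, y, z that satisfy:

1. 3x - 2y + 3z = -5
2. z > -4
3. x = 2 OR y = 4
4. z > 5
Yes

Take x = 2, y = 16, z = 7. Substituting into each constraint:
  (1) 3(2) - 2(16) + 3(7) = -5 ✓
  (2) 7 > -4 ✓
  (3) x = 2, target 2 ✓ (first branch holds)
  (4) 7 > 5 ✓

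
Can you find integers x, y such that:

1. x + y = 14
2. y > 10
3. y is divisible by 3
Yes

Take x = 2, y = 12. Substituting into each constraint:
  (1) 2 + 12 = 14 ✓
  (2) 12 > 10 ✓
  (3) 12 = 3 × 4, remainder 0 ✓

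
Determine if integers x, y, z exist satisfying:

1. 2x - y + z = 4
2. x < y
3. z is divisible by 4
Yes

Take x = 1, y = 2, z = 4. Substituting into each constraint:
  (1) 2(1) + (-2) + 4 = 4 ✓
  (2) 1 < 2 ✓
  (3) 4 = 4 × 1, remainder 0 ✓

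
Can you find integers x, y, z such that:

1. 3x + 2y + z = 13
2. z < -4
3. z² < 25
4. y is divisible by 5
No

A contradictory subset is {z < -4, z² < 25}. No integer assignment can satisfy these jointly:

  - z < -4: bounds one variable relative to a constant
  - z² < 25: restricts z to |z| ≤ 4

Direct contradiction: the bounds on z require z ≥ -4 and z ≤ -5 simultaneously, which is empty.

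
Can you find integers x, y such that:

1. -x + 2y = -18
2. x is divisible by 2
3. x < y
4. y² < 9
No

A contradictory subset is {-x + 2y = -18, x < y, y² < 9}. No integer assignment can satisfy these jointly:

  - -x + 2y = -18: is a linear equation tying the variables together
  - x < y: bounds one variable relative to another variable
  - y² < 9: restricts y to |y| ≤ 2

Propagating the comparison: x < y and y ≤ 2 give x ≤ 1. Range argument: with x ∈ [−∞, 1], y ∈ [-2, 2], the left side of the equation is at least -5, but the right side is -18 < -5. No integer solution exists.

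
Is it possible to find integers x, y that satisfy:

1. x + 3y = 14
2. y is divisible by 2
Yes

Take x = 14, y = 0. Substituting into each constraint:
  (1) 14 + 3(0) = 14 ✓
  (2) 0 = 2 × 0, remainder 0 ✓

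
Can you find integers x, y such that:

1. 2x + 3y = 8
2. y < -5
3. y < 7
Yes

Take x = 13, y = -6. Substituting into each constraint:
  (1) 2(13) + 3(-6) = 8 ✓
  (2) -6 < -5 ✓
  (3) -6 < 7 ✓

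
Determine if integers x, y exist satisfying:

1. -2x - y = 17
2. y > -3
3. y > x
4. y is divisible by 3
Yes

Take x = -10, y = 3. Substituting into each constraint:
  (1) -2(-10) + (-3) = 17 ✓
  (2) 3 > -3 ✓
  (3) 3 > -10 ✓
  (4) 3 = 3 × 1, remainder 0 ✓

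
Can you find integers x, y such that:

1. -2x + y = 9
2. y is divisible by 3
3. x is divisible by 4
Yes

Take x = 0, y = 9. Substituting into each constraint:
  (1) -2(0) + 9 = 9 ✓
  (2) 9 = 3 × 3, remainder 0 ✓
  (3) 0 = 4 × 0, remainder 0 ✓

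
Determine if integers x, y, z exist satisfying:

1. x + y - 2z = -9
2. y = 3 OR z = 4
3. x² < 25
Yes

Take x = -2, y = 3, z = 5. Substituting into each constraint:
  (1) (-2) + 3 - 2(5) = -9 ✓
  (2) y = 3, target 3 ✓ (first branch holds)
  (3) x² = (-2)² = 4, and 4 < 25 ✓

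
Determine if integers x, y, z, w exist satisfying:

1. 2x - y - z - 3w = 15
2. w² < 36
Yes

Take x = 0, y = 0, z = 0, w = -5. Substituting into each constraint:
  (1) 2(0) + 0 + 0 - 3(-5) = 15 ✓
  (2) w² = (-5)² = 25, and 25 < 36 ✓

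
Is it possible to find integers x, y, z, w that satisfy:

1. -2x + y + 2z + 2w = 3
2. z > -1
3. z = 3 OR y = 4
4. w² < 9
Yes

Take x = 0, y = -3, z = 3, w = 0. Substituting into each constraint:
  (1) -2(0) + (-3) + 2(3) + 2(0) = 3 ✓
  (2) 3 > -1 ✓
  (3) z = 3, target 3 ✓ (first branch holds)
  (4) w² = (0)² = 0, and 0 < 9 ✓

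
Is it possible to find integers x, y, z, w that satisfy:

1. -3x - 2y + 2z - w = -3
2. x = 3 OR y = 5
Yes

Take x = 3, y = 0, z = 0, w = -6. Substituting into each constraint:
  (1) -3(3) - 2(0) + 2(0) + 6 = -3 ✓
  (2) x = 3, target 3 ✓ (first branch holds)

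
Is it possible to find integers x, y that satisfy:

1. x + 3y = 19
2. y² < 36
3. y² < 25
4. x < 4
No

A contradictory subset is {x + 3y = 19, y² < 25, x < 4}. No integer assignment can satisfy these jointly:

  - x + 3y = 19: is a linear equation tying the variables together
  - y² < 25: restricts y to |y| ≤ 4
  - x < 4: bounds one variable relative to a constant

Range argument: with x ∈ [−∞, 3], y ∈ [-4, 4], the left side of the equation is at most 15, but the right side is 19 > 15. No integer solution exists.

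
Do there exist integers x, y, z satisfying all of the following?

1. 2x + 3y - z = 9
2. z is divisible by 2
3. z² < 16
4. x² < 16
Yes

Take x = 0, y = 3, z = 0. Substituting into each constraint:
  (1) 2(0) + 3(3) + 0 = 9 ✓
  (2) 0 = 2 × 0, remainder 0 ✓
  (3) z² = (0)² = 0, and 0 < 16 ✓
  (4) x² = (0)² = 0, and 0 < 16 ✓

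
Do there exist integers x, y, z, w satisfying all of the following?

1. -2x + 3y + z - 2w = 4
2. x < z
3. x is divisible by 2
Yes

Take x = 0, y = 1, z = 1, w = 0. Substituting into each constraint:
  (1) -2(0) + 3(1) + 1 - 2(0) = 4 ✓
  (2) 0 < 1 ✓
  (3) 0 = 2 × 0, remainder 0 ✓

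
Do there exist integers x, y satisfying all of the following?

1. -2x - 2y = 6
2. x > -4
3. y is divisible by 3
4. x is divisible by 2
Yes

Take x = 0, y = -3. Substituting into each constraint:
  (1) -2(0) - 2(-3) = 6 ✓
  (2) 0 > -4 ✓
  (3) -3 = 3 × -1, remainder 0 ✓
  (4) 0 = 2 × 0, remainder 0 ✓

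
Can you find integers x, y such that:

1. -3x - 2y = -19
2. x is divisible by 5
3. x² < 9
No

The full constraint system is jointly infeasible over the integers. Each constraint and what it forces:

  - -3x - 2y = -19: is a linear equation tying the variables together
  - x is divisible by 5: restricts x to multiples of 5
  - x² < 9: restricts x to |x| ≤ 2

The bounds confine x to {0} with 5 | x. For each value, substitute into the equation:
  • x = 0: the equation gives -2y = -19, so y would not be an integer.
Every case fails, so no integer solution exists.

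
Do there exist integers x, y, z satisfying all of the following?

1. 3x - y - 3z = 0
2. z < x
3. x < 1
Yes

Take x = 0, y = 3, z = -1. Substituting into each constraint:
  (1) 3(0) + (-3) - 3(-1) = 0 ✓
  (2) -1 < 0 ✓
  (3) 0 < 1 ✓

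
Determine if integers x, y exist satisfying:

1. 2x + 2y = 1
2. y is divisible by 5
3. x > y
No

Even the single constraint (2x + 2y = 1) is infeasible over the integers.

  - 2x + 2y = 1: every term on the left is divisible by 2, so the LHS ≡ 0 (mod 2), but the RHS 1 is not — no integer solution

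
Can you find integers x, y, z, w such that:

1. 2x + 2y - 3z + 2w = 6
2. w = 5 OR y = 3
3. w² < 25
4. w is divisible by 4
Yes

Take x = 0, y = 3, z = 0, w = 0. Substituting into each constraint:
  (1) 2(0) + 2(3) - 3(0) + 2(0) = 6 ✓
  (2) y = 3, target 3 ✓ (second branch holds)
  (3) w² = (0)² = 0, and 0 < 25 ✓
  (4) 0 = 4 × 0, remainder 0 ✓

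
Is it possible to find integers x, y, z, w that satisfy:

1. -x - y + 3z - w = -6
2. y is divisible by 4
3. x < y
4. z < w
Yes

Take x = -1, y = 0, z = -2, w = 1. Substituting into each constraint:
  (1) 1 + 0 + 3(-2) + (-1) = -6 ✓
  (2) 0 = 4 × 0, remainder 0 ✓
  (3) -1 < 0 ✓
  (4) -2 < 1 ✓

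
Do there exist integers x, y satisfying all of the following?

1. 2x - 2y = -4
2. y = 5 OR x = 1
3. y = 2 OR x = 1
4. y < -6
No

A contradictory subset is {2x - 2y = -4, y = 5 OR x = 1, y < -6}. No integer assignment can satisfy these jointly:

  - 2x - 2y = -4: is a linear equation tying the variables together
  - y = 5 OR x = 1: forces a choice: either y = 5 or x = 1
  - y < -6: bounds one variable relative to a constant

Split on the disjunction (y = 5 OR x = 1):
  • If y = 5: this contradicts the bound y ≤ -7.
  • If x = 1: the equation forces y = 3, which contradicts the bound y ≤ -7.
Both branches are infeasible, so the system has no integer solution.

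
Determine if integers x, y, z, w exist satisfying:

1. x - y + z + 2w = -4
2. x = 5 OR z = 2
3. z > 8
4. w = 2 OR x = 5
Yes

Take x = 5, y = 0, z = 9, w = -9. Substituting into each constraint:
  (1) 5 + 0 + 9 + 2(-9) = -4 ✓
  (2) x = 5, target 5 ✓ (first branch holds)
  (3) 9 > 8 ✓
  (4) x = 5, target 5 ✓ (second branch holds)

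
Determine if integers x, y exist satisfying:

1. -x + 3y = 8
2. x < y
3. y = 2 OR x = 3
Yes

Take x = -2, y = 2. Substituting into each constraint:
  (1) 2 + 3(2) = 8 ✓
  (2) -2 < 2 ✓
  (3) y = 2, target 2 ✓ (first branch holds)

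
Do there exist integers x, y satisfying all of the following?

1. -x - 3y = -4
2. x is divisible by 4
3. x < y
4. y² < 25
Yes

Take x = -8, y = 4. Substituting into each constraint:
  (1) 8 - 3(4) = -4 ✓
  (2) -8 = 4 × -2, remainder 0 ✓
  (3) -8 < 4 ✓
  (4) y² = (4)² = 16, and 16 < 25 ✓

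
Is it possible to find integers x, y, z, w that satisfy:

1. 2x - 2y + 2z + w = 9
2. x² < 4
Yes

Take x = 0, y = 0, z = 0, w = 9. Substituting into each constraint:
  (1) 2(0) - 2(0) + 2(0) + 9 = 9 ✓
  (2) x² = (0)² = 0, and 0 < 4 ✓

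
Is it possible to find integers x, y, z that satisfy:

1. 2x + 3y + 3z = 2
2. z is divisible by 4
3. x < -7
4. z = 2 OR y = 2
Yes

Take x = -8, y = 2, z = 4. Substituting into each constraint:
  (1) 2(-8) + 3(2) + 3(4) = 2 ✓
  (2) 4 = 4 × 1, remainder 0 ✓
  (3) -8 < -7 ✓
  (4) y = 2, target 2 ✓ (second branch holds)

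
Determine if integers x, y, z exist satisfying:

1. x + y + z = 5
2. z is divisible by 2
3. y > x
Yes

Take x = 0, y = 1, z = 4. Substituting into each constraint:
  (1) 0 + 1 + 4 = 5 ✓
  (2) 4 = 2 × 2, remainder 0 ✓
  (3) 1 > 0 ✓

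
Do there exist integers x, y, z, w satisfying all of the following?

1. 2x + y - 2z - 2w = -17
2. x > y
Yes

Take x = 0, y = -1, z = 0, w = 8. Substituting into each constraint:
  (1) 2(0) + (-1) - 2(0) - 2(8) = -17 ✓
  (2) 0 > -1 ✓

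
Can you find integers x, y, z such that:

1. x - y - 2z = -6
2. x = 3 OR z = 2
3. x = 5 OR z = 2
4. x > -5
Yes

Take x = 0, y = 2, z = 2. Substituting into each constraint:
  (1) 0 + (-2) - 2(2) = -6 ✓
  (2) z = 2, target 2 ✓ (second branch holds)
  (3) z = 2, target 2 ✓ (second branch holds)
  (4) 0 > -5 ✓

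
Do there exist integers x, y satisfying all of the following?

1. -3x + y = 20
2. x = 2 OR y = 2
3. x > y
No

The full constraint system is jointly infeasible over the integers. Each constraint and what it forces:

  - -3x + y = 20: is a linear equation tying the variables together
  - x = 2 OR y = 2: forces a choice: either x = 2 or y = 2
  - x > y: bounds one variable relative to another variable

Split on the disjunction (x = 2 OR y = 2):
  • If x = 2: the equation forces y = 26, giving (x, y) = (2, 26), which violates x > y.
  • If y = 2: the equation forces x = -6, giving (y, x) = (2, -6), which violates x > y.
Both branches are infeasible, so the system has no integer solution.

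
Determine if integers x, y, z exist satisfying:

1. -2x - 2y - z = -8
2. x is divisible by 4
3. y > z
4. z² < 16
Yes

Take x = 0, y = 3, z = 2. Substituting into each constraint:
  (1) -2(0) - 2(3) + (-2) = -8 ✓
  (2) 0 = 4 × 0, remainder 0 ✓
  (3) 3 > 2 ✓
  (4) z² = (2)² = 4, and 4 < 16 ✓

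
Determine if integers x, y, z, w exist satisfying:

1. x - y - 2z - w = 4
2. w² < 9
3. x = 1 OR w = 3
Yes

Take x = 1, y = 3, z = -3, w = 0. Substituting into each constraint:
  (1) 1 + (-3) - 2(-3) + 0 = 4 ✓
  (2) w² = (0)² = 0, and 0 < 9 ✓
  (3) x = 1, target 1 ✓ (first branch holds)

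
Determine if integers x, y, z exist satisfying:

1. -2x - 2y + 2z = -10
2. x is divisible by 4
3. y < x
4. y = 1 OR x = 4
Yes

Take x = 4, y = 2, z = 1. Substituting into each constraint:
  (1) -2(4) - 2(2) + 2(1) = -10 ✓
  (2) 4 = 4 × 1, remainder 0 ✓
  (3) 2 < 4 ✓
  (4) x = 4, target 4 ✓ (second branch holds)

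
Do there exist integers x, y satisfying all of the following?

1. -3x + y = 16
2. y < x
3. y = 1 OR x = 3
No

The full constraint system is jointly infeasible over the integers. Each constraint and what it forces:

  - -3x + y = 16: is a linear equation tying the variables together
  - y < x: bounds one variable relative to another variable
  - y = 1 OR x = 3: forces a choice: either y = 1 or x = 3

Split on the disjunction (y = 1 OR x = 3):
  • If y = 1: the equation forces x = -5, giving (y, x) = (1, -5), which violates x > y.
  • If x = 3: the equation forces y = 25, giving (x, y) = (3, 25), which violates x > y.
Both branches are infeasible, so the system has no integer solution.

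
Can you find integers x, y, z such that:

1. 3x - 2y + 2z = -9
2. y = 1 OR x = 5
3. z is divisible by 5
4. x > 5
Yes

Take x = 11, y = 1, z = -20. Substituting into each constraint:
  (1) 3(11) - 2(1) + 2(-20) = -9 ✓
  (2) y = 1, target 1 ✓ (first branch holds)
  (3) -20 = 5 × -4, remainder 0 ✓
  (4) 11 > 5 ✓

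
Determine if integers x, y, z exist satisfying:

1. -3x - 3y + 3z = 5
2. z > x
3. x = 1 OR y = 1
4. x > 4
No

Even the single constraint (-3x - 3y + 3z = 5) is infeasible over the integers.

  - -3x - 3y + 3z = 5: every term on the left is divisible by 3, so the LHS ≡ 0 (mod 3), but the RHS 5 is not — no integer solution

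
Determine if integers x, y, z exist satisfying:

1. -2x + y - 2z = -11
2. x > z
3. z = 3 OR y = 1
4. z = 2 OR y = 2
Yes

Take x = 4, y = 1, z = 2. Substituting into each constraint:
  (1) -2(4) + 1 - 2(2) = -11 ✓
  (2) 4 > 2 ✓
  (3) y = 1, target 1 ✓ (second branch holds)
  (4) z = 2, target 2 ✓ (first branch holds)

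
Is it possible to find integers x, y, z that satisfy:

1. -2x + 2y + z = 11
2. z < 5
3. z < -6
Yes

Take x = 0, y = 9, z = -7. Substituting into each constraint:
  (1) -2(0) + 2(9) + (-7) = 11 ✓
  (2) -7 < 5 ✓
  (3) -7 < -6 ✓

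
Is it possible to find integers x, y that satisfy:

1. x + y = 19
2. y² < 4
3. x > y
Yes

Take x = 19, y = 0. Substituting into each constraint:
  (1) 19 + 0 = 19 ✓
  (2) y² = (0)² = 0, and 0 < 4 ✓
  (3) 19 > 0 ✓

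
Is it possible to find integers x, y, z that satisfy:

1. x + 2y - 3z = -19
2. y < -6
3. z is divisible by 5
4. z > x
Yes

Take x = -1, y = -9, z = 0. Substituting into each constraint:
  (1) (-1) + 2(-9) - 3(0) = -19 ✓
  (2) -9 < -6 ✓
  (3) 0 = 5 × 0, remainder 0 ✓
  (4) 0 > -1 ✓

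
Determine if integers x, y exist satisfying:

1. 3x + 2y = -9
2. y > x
Yes

Take x = -3, y = 0. Substituting into each constraint:
  (1) 3(-3) + 2(0) = -9 ✓
  (2) 0 > -3 ✓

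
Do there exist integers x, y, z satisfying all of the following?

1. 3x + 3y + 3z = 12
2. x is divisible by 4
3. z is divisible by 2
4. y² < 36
Yes

Take x = 0, y = 4, z = 0. Substituting into each constraint:
  (1) 3(0) + 3(4) + 3(0) = 12 ✓
  (2) 0 = 4 × 0, remainder 0 ✓
  (3) 0 = 2 × 0, remainder 0 ✓
  (4) y² = (4)² = 16, and 16 < 36 ✓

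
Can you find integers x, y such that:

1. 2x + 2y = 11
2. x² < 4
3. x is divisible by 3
No

Even the single constraint (2x + 2y = 11) is infeasible over the integers.

  - 2x + 2y = 11: every term on the left is divisible by 2, so the LHS ≡ 0 (mod 2), but the RHS 11 is not — no integer solution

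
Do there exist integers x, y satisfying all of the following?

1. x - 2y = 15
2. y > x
Yes

Take x = -17, y = -16. Substituting into each constraint:
  (1) (-17) - 2(-16) = 15 ✓
  (2) -16 > -17 ✓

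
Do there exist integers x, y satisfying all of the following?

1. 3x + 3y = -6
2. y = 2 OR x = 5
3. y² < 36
Yes

Take x = -4, y = 2. Substituting into each constraint:
  (1) 3(-4) + 3(2) = -6 ✓
  (2) y = 2, target 2 ✓ (first branch holds)
  (3) y² = (2)² = 4, and 4 < 36 ✓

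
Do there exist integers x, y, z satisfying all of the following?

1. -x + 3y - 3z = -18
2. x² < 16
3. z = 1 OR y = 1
Yes

Take x = -3, y = -6, z = 1. Substituting into each constraint:
  (1) 3 + 3(-6) - 3(1) = -18 ✓
  (2) x² = (-3)² = 9, and 9 < 16 ✓
  (3) z = 1, target 1 ✓ (first branch holds)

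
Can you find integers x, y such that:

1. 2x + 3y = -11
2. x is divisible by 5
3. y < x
Yes

Take x = 5, y = -7. Substituting into each constraint:
  (1) 2(5) + 3(-7) = -11 ✓
  (2) 5 = 5 × 1, remainder 0 ✓
  (3) -7 < 5 ✓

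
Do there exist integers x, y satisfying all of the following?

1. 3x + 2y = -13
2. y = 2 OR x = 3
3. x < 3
No

The full constraint system is jointly infeasible over the integers. Each constraint and what it forces:

  - 3x + 2y = -13: is a linear equation tying the variables together
  - y = 2 OR x = 3: forces a choice: either y = 2 or x = 3
  - x < 3: bounds one variable relative to a constant

Split on the disjunction (y = 2 OR x = 3):
  • If y = 2: with y = 2, every remaining term of the linear equation is divisible by 3, so the left side is ≡ 0 (mod 3); but the right side -17 ≡ 1 (mod 3). No integers can satisfy it.
  • If x = 3: this contradicts the bound x ≤ 2.
Both branches are infeasible, so the system has no integer solution.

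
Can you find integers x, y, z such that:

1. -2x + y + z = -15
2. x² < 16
Yes

Take x = 0, y = 0, z = -15. Substituting into each constraint:
  (1) -2(0) + 0 + (-15) = -15 ✓
  (2) x² = (0)² = 0, and 0 < 16 ✓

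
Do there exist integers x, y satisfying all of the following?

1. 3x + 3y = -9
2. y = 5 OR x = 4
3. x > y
Yes

Take x = 4, y = -7. Substituting into each constraint:
  (1) 3(4) + 3(-7) = -9 ✓
  (2) x = 4, target 4 ✓ (second branch holds)
  (3) 4 > -7 ✓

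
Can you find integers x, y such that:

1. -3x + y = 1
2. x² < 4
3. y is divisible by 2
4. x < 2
Yes

Take x = -1, y = -2. Substituting into each constraint:
  (1) -3(-1) + (-2) = 1 ✓
  (2) x² = (-1)² = 1, and 1 < 4 ✓
  (3) -2 = 2 × -1, remainder 0 ✓
  (4) -1 < 2 ✓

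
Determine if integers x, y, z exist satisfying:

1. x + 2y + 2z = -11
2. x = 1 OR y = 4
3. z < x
Yes

Take x = -5, y = 4, z = -7. Substituting into each constraint:
  (1) (-5) + 2(4) + 2(-7) = -11 ✓
  (2) y = 4, target 4 ✓ (second branch holds)
  (3) -7 < -5 ✓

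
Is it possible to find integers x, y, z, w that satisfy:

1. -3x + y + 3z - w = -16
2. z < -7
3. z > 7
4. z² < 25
No

A contradictory subset is {z < -7, z > 7}. No integer assignment can satisfy these jointly:

  - z < -7: bounds one variable relative to a constant
  - z > 7: bounds one variable relative to a constant

Direct contradiction: the bounds on z require z ≥ 8 and z ≤ -8 simultaneously, which is empty.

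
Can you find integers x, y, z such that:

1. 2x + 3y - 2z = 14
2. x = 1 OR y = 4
Yes

Take x = 1, y = 4, z = 0. Substituting into each constraint:
  (1) 2(1) + 3(4) - 2(0) = 14 ✓
  (2) x = 1, target 1 ✓ (first branch holds)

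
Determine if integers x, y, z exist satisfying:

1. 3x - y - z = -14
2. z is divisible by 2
Yes

Take x = 0, y = 14, z = 0. Substituting into each constraint:
  (1) 3(0) + (-14) + 0 = -14 ✓
  (2) 0 = 2 × 0, remainder 0 ✓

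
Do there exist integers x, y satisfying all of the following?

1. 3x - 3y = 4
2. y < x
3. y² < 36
No

Even the single constraint (3x - 3y = 4) is infeasible over the integers.

  - 3x - 3y = 4: every term on the left is divisible by 3, so the LHS ≡ 0 (mod 3), but the RHS 4 is not — no integer solution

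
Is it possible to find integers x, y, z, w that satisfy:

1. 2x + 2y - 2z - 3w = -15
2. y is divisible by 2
Yes

Take x = 0, y = 0, z = 0, w = 5. Substituting into each constraint:
  (1) 2(0) + 2(0) - 2(0) - 3(5) = -15 ✓
  (2) 0 = 2 × 0, remainder 0 ✓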